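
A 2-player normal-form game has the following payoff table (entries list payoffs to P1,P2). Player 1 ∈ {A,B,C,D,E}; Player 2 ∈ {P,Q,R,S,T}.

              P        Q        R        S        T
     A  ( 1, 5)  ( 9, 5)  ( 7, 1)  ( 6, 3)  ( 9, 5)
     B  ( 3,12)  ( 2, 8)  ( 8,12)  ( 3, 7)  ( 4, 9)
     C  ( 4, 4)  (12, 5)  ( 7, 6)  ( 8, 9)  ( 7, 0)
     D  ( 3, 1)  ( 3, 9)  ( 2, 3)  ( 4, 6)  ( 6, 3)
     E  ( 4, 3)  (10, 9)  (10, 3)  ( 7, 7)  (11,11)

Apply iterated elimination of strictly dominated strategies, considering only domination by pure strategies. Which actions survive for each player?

IESDS → P1:{C,E} P2:{Q,S,T}

P1 drop A (E beats it: P:4>1 Q:10>9 R:10>7 S:7>6 T:11>9)
P1 drop B (E beats it: P:4>3 Q:10>2 R:10>8 S:7>3 T:11>4)
P1 drop D (C beats it: P:4>3 Q:12>3 R:7>2 S:8>4 T:7>6)
P2 drop P (Q beats it: C:5>4 E:9>3)
P2 drop R (S beats it: C:9>6 E:7>3)
P1→{C,E} P2→{Q,S,T}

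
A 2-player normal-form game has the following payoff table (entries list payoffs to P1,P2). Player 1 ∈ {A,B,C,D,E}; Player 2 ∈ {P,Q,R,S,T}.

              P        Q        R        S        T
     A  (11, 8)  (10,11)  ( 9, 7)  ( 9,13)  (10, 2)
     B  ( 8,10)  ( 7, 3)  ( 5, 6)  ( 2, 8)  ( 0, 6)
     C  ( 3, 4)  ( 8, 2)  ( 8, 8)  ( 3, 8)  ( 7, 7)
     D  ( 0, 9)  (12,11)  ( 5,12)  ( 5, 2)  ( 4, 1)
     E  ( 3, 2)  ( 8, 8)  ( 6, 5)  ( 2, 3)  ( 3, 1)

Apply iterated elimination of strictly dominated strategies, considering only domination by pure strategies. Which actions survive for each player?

Remaining: P1:{A,D} P2:{Q,R,S}

P1 drop B (A beats it: P:11>8 Q:10>7 R:9>5 S:9>2 T:10>0)
P1 drop C (A beats it: P:11>3 Q:10>8 R:9>8 S:9>3 T:10>7)
P1 drop E (A beats it: P:11>3 Q:10>8 R:9>6 S:9>2 T:10>3)
P2 drop P (Q beats it: A:11>8 D:11>9)
P2 drop T (Q beats it: A:11>2 D:11>1)
P1→{A,D} P2→{Q,R,S}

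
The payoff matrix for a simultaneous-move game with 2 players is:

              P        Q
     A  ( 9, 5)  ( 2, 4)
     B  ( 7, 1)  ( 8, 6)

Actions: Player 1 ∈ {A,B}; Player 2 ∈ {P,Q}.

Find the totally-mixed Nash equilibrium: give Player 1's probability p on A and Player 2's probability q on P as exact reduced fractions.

p=5/6, q=3/4

P1 indiff ⇒ q·9+(1-q)·2 = q·7+(1-q)·8 ⇒ q(2) = (1-q)(6) ⇒ q = 3/4
P2 indiff ⇒ p·5+(1-p)·1 = p·4+(1-p)·6 ⇒ p(1) = (1-p)(5) ⇒ p = 5/6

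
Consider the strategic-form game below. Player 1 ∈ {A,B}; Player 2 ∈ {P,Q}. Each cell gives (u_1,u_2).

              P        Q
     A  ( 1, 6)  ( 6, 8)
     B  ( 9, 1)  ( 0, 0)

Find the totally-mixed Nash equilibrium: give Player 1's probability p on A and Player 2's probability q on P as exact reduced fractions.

P1 mixes 1/3 on A; P2 mixes 3/7 on P

P1 indiff ⇒ q·1+(1-q)·6 = q·9+(1-q)·0 ⇒ q(-8) = (1-q)(-6) ⇒ q = 3/7
P2 indiff ⇒ p·6+(1-p)·1 = p·8+(1-p)·0 ⇒ p(-2) = (1-p)(-1) ⇒ p = 1/3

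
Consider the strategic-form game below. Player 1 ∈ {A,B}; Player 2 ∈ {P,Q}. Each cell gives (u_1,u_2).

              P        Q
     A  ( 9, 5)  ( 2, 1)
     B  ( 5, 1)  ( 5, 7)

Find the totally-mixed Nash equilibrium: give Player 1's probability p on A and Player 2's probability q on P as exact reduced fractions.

P1 indiff ⇒ q·9+(1-q)·2 = q·5+(1-q)·5 ⇒ q(4) = (1-q)(3) ⇒ q = 3/7
P2 indiff ⇒ p·5+(1-p)·1 = p·1+(1-p)·7 ⇒ p(4) = (1-p)(6) ⇒ p = 3/5

P1 mixes 3/5 on A; P2 mixes 3/7 on P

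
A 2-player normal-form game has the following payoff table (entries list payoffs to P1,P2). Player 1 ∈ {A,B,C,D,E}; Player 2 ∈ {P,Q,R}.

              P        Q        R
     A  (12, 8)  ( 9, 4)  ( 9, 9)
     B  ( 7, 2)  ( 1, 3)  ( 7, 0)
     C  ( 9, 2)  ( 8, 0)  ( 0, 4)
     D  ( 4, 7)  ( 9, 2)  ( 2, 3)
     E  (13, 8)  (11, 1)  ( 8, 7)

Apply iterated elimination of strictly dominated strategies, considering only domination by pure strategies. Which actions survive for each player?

P1 drop B (A beats it: P:12>7 Q:9>1 R:9>7)
P1 drop C (A beats it: P:12>9 Q:9>8 R:9>0)
P1 drop D (E beats it: P:13>4 Q:11>9 R:8>2)
P2 drop Q (P beats it: A:8>4 E:8>1)
P1→{A,E} P2→{P,R}

IESDS → P1:{A,E} P2:{P,R}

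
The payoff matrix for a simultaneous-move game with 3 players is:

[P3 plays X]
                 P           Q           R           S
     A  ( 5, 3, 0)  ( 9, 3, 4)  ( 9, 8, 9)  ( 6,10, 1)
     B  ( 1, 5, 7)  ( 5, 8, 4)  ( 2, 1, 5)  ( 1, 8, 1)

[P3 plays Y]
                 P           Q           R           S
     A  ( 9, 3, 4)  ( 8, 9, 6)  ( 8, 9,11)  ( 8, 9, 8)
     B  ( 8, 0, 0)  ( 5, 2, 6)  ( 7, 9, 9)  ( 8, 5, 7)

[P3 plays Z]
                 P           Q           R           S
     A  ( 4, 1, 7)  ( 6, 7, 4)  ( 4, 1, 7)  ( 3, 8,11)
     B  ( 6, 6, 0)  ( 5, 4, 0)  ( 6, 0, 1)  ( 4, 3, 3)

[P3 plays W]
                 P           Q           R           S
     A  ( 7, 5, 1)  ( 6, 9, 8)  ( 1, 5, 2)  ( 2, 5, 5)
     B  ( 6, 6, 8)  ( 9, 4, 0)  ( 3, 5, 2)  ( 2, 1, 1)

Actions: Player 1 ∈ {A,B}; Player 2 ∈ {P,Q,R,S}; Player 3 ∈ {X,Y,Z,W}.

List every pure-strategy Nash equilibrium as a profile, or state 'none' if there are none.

(A,P,X): not NE [P2→S gives 10>3; P3→Z gives 7>0]
(A,P,Y): not NE [P2→S gives 9>3; P3→Z gives 7>4]
(A,P,Z): not NE [P1→B gives 6>4; P2→S gives 8>1]
(A,P,W): not NE [P2→Q gives 9>5; P3→Z gives 7>1]
(A,Q,X): not NE [P2→S gives 10>3; P3→W gives 8>4]
(A,Q,Y): not NE [P3→W gives 8>6]
(A,Q,Z): not NE [P2→S gives 8>7; P3→W gives 8>4]
(A,Q,W): not NE [P1→B gives 9>6]
(A,R,X): not NE [P2→S gives 10>8; P3→Y gives 11>9]
(A,R,Y): NE
(A,R,Z): not NE [P1→B gives 6>4; P2→S gives 8>1; P3→Y gives 11>7]
(A,R,W): not NE [P1→B gives 3>1; P2→Q gives 9>5; P3→Y gives 11>2]
(A,S,X): not NE [P3→Z gives 11>1]
(A,S,Y): not NE [P3→Z gives 11>8]
(A,S,Z): not NE [P1→B gives 4>3]
(A,S,W): not NE [P2→Q gives 9>5; P3→Z gives 11>5]
(B,P,X): not NE [P1→A gives 5>1; P2→S gives 8>5; P3→W gives 8>7]
(B,P,Y): not NE [P1→A gives 9>8; P2→R gives 9>0; P3→W gives 8>0]
(B,P,Z): not NE [P3→W gives 8>0]
(B,P,W): not NE [P1→A gives 7>6]
(B,Q,X): not NE [P1→A gives 9>5; P3→Y gives 6>4]
(B,Q,Y): not NE [P1→A gives 8>5; P2→R gives 9>2]
(B,Q,Z): not NE [P1→A gives 6>5; P2→P gives 6>4; P3→Y gives 6>0]
(B,Q,W): not NE [P2→P gives 6>4; P3→Y gives 6>0]
(B,R,X): not NE [P1→A gives 9>2; P2→S gives 8>1; P3→Y gives 9>5]
(B,R,Y): not NE [P1→A gives 8>7]
(B,R,Z): not NE [P2→P gives 6>0; P3→Y gives 9>1]
(B,R,W): not NE [P2→P gives 6>5; P3→Y gives 9>2]
(B,S,X): not NE [P1→A gives 6>1; P3→Y gives 7>1]
(B,S,Y): not NE [P2→R gives 9>5]
(B,S,Z): not NE [P2→P gives 6>3; P3→Y gives 7>3]
(B,S,W): not NE [P2→P gives 6>1; P3→Y gives 7>1]

NE set: (A,R,Y)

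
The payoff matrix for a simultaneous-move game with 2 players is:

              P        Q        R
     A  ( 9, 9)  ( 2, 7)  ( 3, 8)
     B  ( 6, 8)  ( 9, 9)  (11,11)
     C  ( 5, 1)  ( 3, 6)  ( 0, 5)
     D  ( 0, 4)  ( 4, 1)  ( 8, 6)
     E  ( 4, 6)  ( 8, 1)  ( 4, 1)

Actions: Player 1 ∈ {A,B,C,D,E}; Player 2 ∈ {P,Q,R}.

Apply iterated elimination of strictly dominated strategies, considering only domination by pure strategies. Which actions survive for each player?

P1 drop C (B beats it: P:6>5 Q:9>3 R:11>0)
P1 drop D (B beats it: P:6>0 Q:9>4 R:11>8)
P1 drop E (B beats it: P:6>4 Q:9>8 R:11>4)
P2 drop Q (R beats it: A:8>7 B:11>9)
P1→{A,B} P2→{P,R}

IESDS → P1:{A,B} P2:{P,R}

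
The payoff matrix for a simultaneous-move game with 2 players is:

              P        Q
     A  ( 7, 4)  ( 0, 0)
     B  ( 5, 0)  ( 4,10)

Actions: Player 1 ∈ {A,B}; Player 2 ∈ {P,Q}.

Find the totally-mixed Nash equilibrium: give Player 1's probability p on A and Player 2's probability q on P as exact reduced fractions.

P1 mixes 5/7 on A; P2 mixes 2/3 on P

P1 indiff ⇒ q·7+(1-q)·0 = q·5+(1-q)·4 ⇒ q(2) = (1-q)(4) ⇒ q = 2/3
P2 indiff ⇒ p·4+(1-p)·0 = p·0+(1-p)·10 ⇒ p(4) = (1-p)(10) ⇒ p = 5/7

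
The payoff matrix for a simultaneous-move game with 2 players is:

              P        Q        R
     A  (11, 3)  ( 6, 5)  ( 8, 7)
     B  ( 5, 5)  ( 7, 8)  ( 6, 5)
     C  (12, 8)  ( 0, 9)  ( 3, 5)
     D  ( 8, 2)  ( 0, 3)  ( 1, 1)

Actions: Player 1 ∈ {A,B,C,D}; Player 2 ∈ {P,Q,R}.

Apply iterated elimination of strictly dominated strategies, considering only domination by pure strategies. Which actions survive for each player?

Survivors P1:{A,B} P2:{Q,R}

P1 drop D (A beats it: P:11>8 Q:6>0 R:8>1)
P2 drop P (Q beats it: A:5>3 B:8>5 C:9>8)
P1 drop C (A beats it: Q:6>0 R:8>3)
P1→{A,B} P2→{Q,R}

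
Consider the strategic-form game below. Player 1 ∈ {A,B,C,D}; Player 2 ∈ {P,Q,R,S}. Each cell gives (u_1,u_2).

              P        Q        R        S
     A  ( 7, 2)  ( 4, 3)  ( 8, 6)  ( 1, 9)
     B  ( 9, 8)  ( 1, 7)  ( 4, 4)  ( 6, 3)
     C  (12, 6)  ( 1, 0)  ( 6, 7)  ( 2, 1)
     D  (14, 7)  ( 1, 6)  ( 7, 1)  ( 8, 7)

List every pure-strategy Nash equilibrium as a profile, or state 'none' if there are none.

NE set: (D,P), (D,S)

(A,P): not NE [P1→D gives 14>7; P2→S gives 9>2]
(A,Q): not NE [P2→S gives 9>3]
(A,R): not NE [P2→S gives 9>6]
(A,S): not NE [P1→D gives 8>1]
(B,P): not NE [P1→D gives 14>9]
(B,Q): not NE [P1→A gives 4>1; P2→P gives 8>7]
(B,R): not NE [P1→A gives 8>4; P2→P gives 8>4]
(B,S): not NE [P1→D gives 8>6; P2→P gives 8>3]
(C,P): not NE [P1→D gives 14>12; P2→R gives 7>6]
(C,Q): not NE [P1→A gives 4>1; P2→R gives 7>0]
(C,R): not NE [P1→A gives 8>6]
(C,S): not NE [P1→D gives 8>2; P2→R gives 7>1]
(D,P): NE
(D,Q): not NE [P1→A gives 4>1; P2→S gives 7>6]
(D,R): not NE [P1→A gives 8>7; P2→S gives 7>1]
(D,S): NE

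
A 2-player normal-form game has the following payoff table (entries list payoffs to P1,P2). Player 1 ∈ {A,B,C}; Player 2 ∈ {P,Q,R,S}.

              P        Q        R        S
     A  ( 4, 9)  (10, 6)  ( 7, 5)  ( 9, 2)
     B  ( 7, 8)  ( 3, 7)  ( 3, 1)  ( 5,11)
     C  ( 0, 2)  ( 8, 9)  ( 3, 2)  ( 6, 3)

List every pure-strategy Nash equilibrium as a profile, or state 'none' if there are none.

(A,P): not NE [P1→B gives 7>4]
(A,Q): not NE [P2→P gives 9>6]
(A,R): not NE [P2→P gives 9>5]
(A,S): not NE [P2→P gives 9>2]
(B,P): not NE [P2→S gives 11>8]
(B,Q): not NE [P1→A gives 10>3; P2→S gives 11>7]
(B,R): not NE [P1→A gives 7>3; P2→S gives 11>1]
(B,S): not NE [P1→A gives 9>5]
(C,P): not NE [P1→B gives 7>0; P2→Q gives 9>2]
(C,Q): not NE [P1→A gives 10>8]
(C,R): not NE [P1→A gives 7>3; P2→Q gives 9>2]
(C,S): not NE [P1→A gives 9>6; P2→Q gives 9>3]

No pure NE.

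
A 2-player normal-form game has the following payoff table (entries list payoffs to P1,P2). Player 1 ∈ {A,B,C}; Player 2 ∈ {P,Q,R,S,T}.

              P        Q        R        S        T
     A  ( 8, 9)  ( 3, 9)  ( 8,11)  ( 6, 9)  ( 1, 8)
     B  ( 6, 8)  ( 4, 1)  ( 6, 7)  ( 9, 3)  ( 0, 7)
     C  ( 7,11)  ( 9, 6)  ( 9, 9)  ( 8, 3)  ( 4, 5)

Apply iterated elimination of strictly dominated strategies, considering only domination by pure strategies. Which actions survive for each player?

P2 drop Q (R beats it: A:11>9 B:7>1 C:9>6)
P2 drop S (R beats it: A:11>9 B:7>3 C:9>3)
P1 drop B (A beats it: P:8>6 R:8>6 T:1>0)
P2 drop T (P beats it: A:9>8 C:11>5)
P1→{A,C} P2→{P,R}

Remaining: P1:{A,C} P2:{P,R}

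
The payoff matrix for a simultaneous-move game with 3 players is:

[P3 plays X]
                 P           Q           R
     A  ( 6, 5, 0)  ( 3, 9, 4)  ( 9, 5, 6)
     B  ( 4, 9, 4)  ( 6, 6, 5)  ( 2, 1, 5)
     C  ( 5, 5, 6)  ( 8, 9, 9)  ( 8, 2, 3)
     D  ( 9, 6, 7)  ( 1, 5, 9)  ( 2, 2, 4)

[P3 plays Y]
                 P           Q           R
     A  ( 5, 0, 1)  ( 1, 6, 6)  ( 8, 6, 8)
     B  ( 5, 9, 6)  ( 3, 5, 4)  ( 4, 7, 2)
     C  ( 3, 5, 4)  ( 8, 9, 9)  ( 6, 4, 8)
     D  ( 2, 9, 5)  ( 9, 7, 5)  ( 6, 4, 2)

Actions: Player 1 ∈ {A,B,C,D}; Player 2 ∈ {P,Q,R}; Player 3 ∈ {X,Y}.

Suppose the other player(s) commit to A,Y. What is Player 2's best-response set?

u_2(P vs A,Y) = 0
u_2(Q vs A,Y) = 6
u_2(R vs A,Y) = 6
max payoff 6 at {Q,R}

BR_2 = {Q,R}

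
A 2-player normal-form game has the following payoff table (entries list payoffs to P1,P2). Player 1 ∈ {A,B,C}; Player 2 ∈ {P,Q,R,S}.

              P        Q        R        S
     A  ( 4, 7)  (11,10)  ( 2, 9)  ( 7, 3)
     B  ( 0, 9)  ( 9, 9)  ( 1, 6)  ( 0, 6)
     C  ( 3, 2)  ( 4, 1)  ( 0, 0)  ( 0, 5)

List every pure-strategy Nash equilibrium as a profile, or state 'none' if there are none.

NE set: (A,Q)

(A,P): not NE [P2→Q gives 10>7]
(A,Q): NE
(A,R): not NE [P2→Q gives 10>9]
(A,S): not NE [P2→Q gives 10>3]
(B,P): not NE [P1→A gives 4>0]
(B,Q): not NE [P1→A gives 11>9]
(B,R): not NE [P1→A gives 2>1; P2→Q gives 9>6]
(B,S): not NE [P1→A gives 7>0; P2→Q gives 9>6]
(C,P): not NE [P1→A gives 4>3; P2→S gives 5>2]
(C,Q): not NE [P1→A gives 11>4; P2→S gives 5>1]
(C,R): not NE [P1→A gives 2>0; P2→S gives 5>0]
(C,S): not NE [P1→A gives 7>0]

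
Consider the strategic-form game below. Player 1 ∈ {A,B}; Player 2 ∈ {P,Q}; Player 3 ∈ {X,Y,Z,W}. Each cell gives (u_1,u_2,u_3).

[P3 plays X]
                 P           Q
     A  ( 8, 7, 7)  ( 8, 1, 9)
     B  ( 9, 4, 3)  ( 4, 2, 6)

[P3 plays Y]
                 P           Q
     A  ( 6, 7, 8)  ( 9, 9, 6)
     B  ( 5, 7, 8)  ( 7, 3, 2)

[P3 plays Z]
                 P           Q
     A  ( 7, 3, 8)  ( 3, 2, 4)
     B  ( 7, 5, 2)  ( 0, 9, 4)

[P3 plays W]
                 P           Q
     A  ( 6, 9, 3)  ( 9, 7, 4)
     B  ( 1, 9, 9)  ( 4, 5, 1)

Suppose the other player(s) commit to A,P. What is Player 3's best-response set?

u_3(X vs A,P) = 7
u_3(Y vs A,P) = 8
u_3(Z vs A,P) = 8
u_3(W vs A,P) = 3
max payoff 8 at {Y,Z}

P3 best: {Y,Z}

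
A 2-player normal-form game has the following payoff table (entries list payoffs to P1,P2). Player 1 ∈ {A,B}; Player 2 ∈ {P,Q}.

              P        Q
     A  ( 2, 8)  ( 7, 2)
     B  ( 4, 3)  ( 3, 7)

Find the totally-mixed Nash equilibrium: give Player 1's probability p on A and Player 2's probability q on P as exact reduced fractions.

P1 indiff ⇒ q·2+(1-q)·7 = q·4+(1-q)·3 ⇒ q(-2) = (1-q)(-4) ⇒ q = 2/3
P2 indiff ⇒ p·8+(1-p)·3 = p·2+(1-p)·7 ⇒ p(6) = (1-p)(4) ⇒ p = 2/5

(p,q) = (2/5, 2/3)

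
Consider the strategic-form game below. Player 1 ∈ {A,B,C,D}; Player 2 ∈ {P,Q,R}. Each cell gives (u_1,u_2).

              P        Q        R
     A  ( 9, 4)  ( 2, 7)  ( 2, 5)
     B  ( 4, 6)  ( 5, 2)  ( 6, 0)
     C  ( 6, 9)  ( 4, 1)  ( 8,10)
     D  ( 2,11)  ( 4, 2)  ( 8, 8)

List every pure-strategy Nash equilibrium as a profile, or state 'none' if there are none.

PSNE = {(C,R)}

(A,P): not NE [P2→Q gives 7>4]
(A,Q): not NE [P1→B gives 5>2]
(A,R): not NE [P1→D gives 8>2; P2→Q gives 7>5]
(B,P): not NE [P1→A gives 9>4]
(B,Q): not NE [P2→P gives 6>2]
(B,R): not NE [P1→D gives 8>6; P2→P gives 6>0]
(C,P): not NE [P1→A gives 9>6; P2→R gives 10>9]
(C,Q): not NE [P1→B gives 5>4; P2→R gives 10>1]
(C,R): NE
(D,P): not NE [P1→A gives 9>2]
(D,Q): not NE [P1→B gives 5>4; P2→P gives 11>2]
(D,R): not NE [P2→P gives 11>8]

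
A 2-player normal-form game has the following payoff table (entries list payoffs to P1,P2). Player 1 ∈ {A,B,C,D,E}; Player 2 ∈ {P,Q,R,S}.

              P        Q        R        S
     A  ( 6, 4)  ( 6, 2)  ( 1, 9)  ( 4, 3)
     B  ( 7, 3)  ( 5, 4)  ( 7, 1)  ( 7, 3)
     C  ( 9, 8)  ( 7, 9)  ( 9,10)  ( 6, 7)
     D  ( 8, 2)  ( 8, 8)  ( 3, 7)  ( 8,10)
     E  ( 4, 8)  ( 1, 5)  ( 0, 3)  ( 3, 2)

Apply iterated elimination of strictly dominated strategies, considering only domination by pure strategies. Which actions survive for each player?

Survivors P1:{B,C,D} P2:{Q,R,S}

P1 drop A (C beats it: P:9>6 Q:7>6 R:9>1 S:6>4)
P1 drop E (B beats it: P:7>4 Q:5>1 R:7>0 S:7>3)
P2 drop P (Q beats it: B:4>3 C:9>8 D:8>2)
P1→{B,C,D} P2→{Q,R,S}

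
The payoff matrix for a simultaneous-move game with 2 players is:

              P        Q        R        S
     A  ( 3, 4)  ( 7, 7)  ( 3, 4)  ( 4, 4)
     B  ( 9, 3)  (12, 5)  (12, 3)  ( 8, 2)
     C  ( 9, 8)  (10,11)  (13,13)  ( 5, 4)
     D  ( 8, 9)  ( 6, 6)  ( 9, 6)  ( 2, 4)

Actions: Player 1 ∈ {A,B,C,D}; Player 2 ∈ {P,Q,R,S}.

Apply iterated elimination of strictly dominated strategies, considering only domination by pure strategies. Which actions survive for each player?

P1 drop A (B beats it: P:9>3 Q:12>7 R:12>3 S:8>4)
P1 drop D (B beats it: P:9>8 Q:12>6 R:12>9 S:8>2)
P2 drop P (Q beats it: B:5>3 C:11>8)
P2 drop S (Q beats it: B:5>2 C:11>4)
P1→{B,C} P2→{Q,R}

Remaining: P1:{B,C} P2:{Q,R}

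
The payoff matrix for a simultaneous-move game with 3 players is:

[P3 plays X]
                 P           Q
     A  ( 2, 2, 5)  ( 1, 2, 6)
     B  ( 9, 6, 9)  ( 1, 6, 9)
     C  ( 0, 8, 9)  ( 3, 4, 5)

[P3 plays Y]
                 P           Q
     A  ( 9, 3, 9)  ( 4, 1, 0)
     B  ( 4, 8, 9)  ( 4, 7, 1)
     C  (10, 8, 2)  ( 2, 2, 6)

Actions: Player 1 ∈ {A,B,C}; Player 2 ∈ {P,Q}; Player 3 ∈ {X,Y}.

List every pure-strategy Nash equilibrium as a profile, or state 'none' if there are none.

Nash profiles: (B,P,X)

(A,P,X): not NE [P1→B gives 9>2; P3→Y gives 9>5]
(A,P,Y): not NE [P1→C gives 10>9]
(A,Q,X): not NE [P1→C gives 3>1]
(A,Q,Y): not NE [P2→P gives 3>1; P3→X gives 6>0]
(B,P,X): NE
(B,P,Y): not NE [P1→C gives 10>4]
(B,Q,X): not NE [P1→C gives 3>1]
(B,Q,Y): not NE [P2→P gives 8>7; P3→X gives 9>1]
(C,P,X): not NE [P1→B gives 9>0]
(C,P,Y): not NE [P3→X gives 9>2]
(C,Q,X): not NE [P2→P gives 8>4; P3→Y gives 6>5]
(C,Q,Y): not NE [P1→B gives 4>2; P2→P gives 8>2]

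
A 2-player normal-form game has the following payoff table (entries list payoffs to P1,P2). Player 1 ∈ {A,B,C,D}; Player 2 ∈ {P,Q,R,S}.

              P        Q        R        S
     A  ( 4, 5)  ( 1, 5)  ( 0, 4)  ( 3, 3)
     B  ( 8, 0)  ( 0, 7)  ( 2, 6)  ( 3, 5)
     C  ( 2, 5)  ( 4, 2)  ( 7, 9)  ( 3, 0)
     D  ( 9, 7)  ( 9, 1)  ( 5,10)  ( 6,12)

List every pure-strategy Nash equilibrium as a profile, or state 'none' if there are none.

PSNE = {(C,R), (D,S)}

(A,P): not NE [P1→D gives 9>4]
(A,Q): not NE [P1→D gives 9>1]
(A,R): not NE [P1→C gives 7>0; P2→Q gives 5>4]
(A,S): not NE [P1→D gives 6>3; P2→Q gives 5>3]
(B,P): not NE [P1→D gives 9>8; P2→Q gives 7>0]
(B,Q): not NE [P1→D gives 9>0]
(B,R): not NE [P1→C gives 7>2; P2→Q gives 7>6]
(B,S): not NE [P1→D gives 6>3; P2→Q gives 7>5]
(C,P): not NE [P1→D gives 9>2; P2→R gives 9>5]
(C,Q): not NE [P1→D gives 9>4; P2→R gives 9>2]
(C,R): NE
(C,S): not NE [P1→D gives 6>3; P2→R gives 9>0]
(D,P): not NE [P2→S gives 12>7]
(D,Q): not NE [P2→S gives 12>1]
(D,R): not NE [P1→C gives 7>5; P2→S gives 12>10]
(D,S): NE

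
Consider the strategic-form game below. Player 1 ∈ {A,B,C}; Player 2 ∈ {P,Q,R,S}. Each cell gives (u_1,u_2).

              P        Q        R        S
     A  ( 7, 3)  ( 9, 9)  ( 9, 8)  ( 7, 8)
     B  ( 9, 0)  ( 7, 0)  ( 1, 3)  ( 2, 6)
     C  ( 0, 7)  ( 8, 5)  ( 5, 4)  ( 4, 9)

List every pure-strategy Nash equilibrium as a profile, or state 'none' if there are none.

(A,P): not NE [P1→B gives 9>7; P2→Q gives 9>3]
(A,Q): NE
(A,R): not NE [P2→Q gives 9>8]
(A,S): not NE [P2→Q gives 9>8]
(B,P): not NE [P2→S gives 6>0]
(B,Q): not NE [P1→A gives 9>7; P2→S gives 6>0]
(B,R): not NE [P1→A gives 9>1; P2→S gives 6>3]
(B,S): not NE [P1→A gives 7>2]
(C,P): not NE [P1→B gives 9>0; P2→S gives 9>7]
(C,Q): not NE [P1→A gives 9>8; P2→S gives 9>5]
(C,R): not NE [P1→A gives 9>5; P2→S gives 9>4]
(C,S): not NE [P1→A gives 7>4]

PSNE = {(A,Q)}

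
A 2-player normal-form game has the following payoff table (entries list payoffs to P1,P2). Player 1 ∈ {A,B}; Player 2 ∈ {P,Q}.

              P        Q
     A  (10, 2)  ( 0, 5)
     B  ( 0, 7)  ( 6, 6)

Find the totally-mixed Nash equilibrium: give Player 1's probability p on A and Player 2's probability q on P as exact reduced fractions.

(p,q) = (1/4, 3/8)

P1 indiff ⇒ q·10+(1-q)·0 = q·0+(1-q)·6 ⇒ q(10) = (1-q)(6) ⇒ q = 3/8
P2 indiff ⇒ p·2+(1-p)·7 = p·5+(1-p)·6 ⇒ p(-3) = (1-p)(-1) ⇒ p = 1/4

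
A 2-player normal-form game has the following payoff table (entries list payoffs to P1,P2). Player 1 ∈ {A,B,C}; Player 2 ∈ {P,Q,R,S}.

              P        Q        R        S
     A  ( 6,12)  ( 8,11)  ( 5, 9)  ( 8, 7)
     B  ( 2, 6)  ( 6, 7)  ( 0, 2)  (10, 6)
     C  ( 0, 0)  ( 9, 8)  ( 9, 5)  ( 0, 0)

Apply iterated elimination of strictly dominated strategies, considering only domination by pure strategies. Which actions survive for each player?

P2 drop R (Q beats it: A:11>9 B:7>2 C:8>5)
P2 drop S (Q beats it: A:11>7 B:7>6 C:8>0)
P1 drop B (A beats it: P:6>2 Q:8>6)
P1→{A,C} P2→{P,Q}

IESDS → P1:{A,C} P2:{P,Q}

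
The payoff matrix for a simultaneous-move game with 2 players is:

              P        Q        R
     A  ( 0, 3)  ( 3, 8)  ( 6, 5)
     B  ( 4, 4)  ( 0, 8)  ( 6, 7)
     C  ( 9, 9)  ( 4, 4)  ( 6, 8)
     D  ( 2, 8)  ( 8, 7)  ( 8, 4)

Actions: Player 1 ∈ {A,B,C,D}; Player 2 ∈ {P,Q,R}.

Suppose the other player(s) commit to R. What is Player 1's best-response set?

argmax u_1 = {D}

u_1(A vs R) = 6
u_1(B vs R) = 6
u_1(C vs R) = 6
u_1(D vs R) = 8
max payoff 8 at {D}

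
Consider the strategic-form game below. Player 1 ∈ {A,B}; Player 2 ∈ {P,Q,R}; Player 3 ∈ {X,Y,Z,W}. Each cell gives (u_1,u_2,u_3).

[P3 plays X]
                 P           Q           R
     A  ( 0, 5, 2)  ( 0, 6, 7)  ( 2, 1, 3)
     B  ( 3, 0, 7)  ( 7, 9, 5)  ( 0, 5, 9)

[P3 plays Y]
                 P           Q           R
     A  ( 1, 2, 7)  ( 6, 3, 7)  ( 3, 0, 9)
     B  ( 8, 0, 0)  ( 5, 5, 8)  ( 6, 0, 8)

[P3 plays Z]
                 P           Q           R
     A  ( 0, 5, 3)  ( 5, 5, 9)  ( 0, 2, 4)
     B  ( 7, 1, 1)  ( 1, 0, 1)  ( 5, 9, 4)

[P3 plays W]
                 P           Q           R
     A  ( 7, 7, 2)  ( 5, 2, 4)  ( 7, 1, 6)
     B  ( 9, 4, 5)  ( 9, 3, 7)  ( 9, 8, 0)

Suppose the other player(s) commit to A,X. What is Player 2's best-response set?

u_2(P vs A,X) = 5
u_2(Q vs A,X) = 6
u_2(R vs A,X) = 1
max payoff 6 at {Q}

BR_2 = {Q}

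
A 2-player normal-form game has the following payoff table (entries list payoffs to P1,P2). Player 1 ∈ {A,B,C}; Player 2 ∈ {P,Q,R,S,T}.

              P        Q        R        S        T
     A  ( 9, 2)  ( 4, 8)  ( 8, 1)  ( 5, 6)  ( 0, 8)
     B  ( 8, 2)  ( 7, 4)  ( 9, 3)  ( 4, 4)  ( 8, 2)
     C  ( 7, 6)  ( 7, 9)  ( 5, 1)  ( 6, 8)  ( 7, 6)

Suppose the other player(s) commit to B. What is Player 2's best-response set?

BR_2 = {Q,S}

u_2(P vs B) = 2
u_2(Q vs B) = 4
u_2(R vs B) = 3
u_2(S vs B) = 4
u_2(T vs B) = 2
max payoff 4 at {Q,S}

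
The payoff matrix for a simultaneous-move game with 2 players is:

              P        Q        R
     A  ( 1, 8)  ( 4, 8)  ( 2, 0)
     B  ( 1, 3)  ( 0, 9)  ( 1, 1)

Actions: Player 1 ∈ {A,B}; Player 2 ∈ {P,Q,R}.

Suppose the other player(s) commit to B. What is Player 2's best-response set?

BR_2 = {Q}

u_2(P vs B) = 3
u_2(Q vs B) = 9
u_2(R vs B) = 1
max payoff 9 at {Q}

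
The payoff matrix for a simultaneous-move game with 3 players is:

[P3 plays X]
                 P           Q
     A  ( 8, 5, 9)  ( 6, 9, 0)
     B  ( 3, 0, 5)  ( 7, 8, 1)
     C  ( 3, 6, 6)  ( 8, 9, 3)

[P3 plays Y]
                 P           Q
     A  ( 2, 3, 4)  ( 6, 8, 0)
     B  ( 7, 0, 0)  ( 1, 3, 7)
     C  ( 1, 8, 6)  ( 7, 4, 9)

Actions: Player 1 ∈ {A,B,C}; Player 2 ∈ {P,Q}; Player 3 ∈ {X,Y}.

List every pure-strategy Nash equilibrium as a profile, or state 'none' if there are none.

(A,P,X): not NE [P2→Q gives 9>5]
(A,P,Y): not NE [P1→B gives 7>2; P2→Q gives 8>3; P3→X gives 9>4]
(A,Q,X): not NE [P1→C gives 8>6]
(A,Q,Y): not NE [P1→C gives 7>6]
(B,P,X): not NE [P1→A gives 8>3; P2→Q gives 8>0]
(B,P,Y): not NE [P2→Q gives 3>0; P3→X gives 5>0]
(B,Q,X): not NE [P1→C gives 8>7; P3→Y gives 7>1]
(B,Q,Y): not NE [P1→C gives 7>1]
(C,P,X): not NE [P1→A gives 8>3; P2→Q gives 9>6]
(C,P,Y): not NE [P1→B gives 7>1]
(C,Q,X): not NE [P3→Y gives 9>3]
(C,Q,Y): not NE [P2→P gives 8>4]

Equilibria: none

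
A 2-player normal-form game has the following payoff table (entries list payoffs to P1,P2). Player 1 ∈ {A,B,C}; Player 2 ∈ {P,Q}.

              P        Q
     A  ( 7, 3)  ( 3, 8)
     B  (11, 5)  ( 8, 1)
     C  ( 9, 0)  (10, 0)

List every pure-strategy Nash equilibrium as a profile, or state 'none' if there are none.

NE set: (B,P), (C,Q)

(A,P): not NE [P1→B gives 11>7; P2→Q gives 8>3]
(A,Q): not NE [P1→C gives 10>3]
(B,P): NE
(B,Q): not NE [P1→C gives 10>8; P2→P gives 5>1]
(C,P): not NE [P1→B gives 11>9]
(C,Q): NE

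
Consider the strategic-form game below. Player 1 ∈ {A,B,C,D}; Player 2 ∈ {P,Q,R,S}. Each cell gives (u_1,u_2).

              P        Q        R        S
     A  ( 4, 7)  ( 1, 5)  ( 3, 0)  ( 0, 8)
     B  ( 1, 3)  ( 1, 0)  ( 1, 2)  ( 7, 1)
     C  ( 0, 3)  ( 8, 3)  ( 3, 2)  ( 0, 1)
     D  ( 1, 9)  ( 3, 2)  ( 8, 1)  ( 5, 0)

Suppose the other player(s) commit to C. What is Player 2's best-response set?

u_2(P vs C) = 3
u_2(Q vs C) = 3
u_2(R vs C) = 2
u_2(S vs C) = 1
max payoff 3 at {P,Q}

P2 best: {P,Q}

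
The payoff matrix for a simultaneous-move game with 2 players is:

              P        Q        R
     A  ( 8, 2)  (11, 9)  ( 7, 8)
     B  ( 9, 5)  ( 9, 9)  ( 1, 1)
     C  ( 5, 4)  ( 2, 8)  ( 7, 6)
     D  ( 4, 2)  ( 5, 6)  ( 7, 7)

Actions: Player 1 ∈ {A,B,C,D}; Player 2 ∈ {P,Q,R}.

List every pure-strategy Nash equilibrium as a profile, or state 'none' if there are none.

Nash profiles: (A,Q), (D,R)

(A,P): not NE [P1→B gives 9>8; P2→Q gives 9>2]
(A,Q): NE
(A,R): not NE [P2→Q gives 9>8]
(B,P): not NE [P2→Q gives 9>5]
(B,Q): not NE [P1→A gives 11>9]
(B,R): not NE [P1→D gives 7>1; P2→Q gives 9>1]
(C,P): not NE [P1→B gives 9>5; P2→Q gives 8>4]
(C,Q): not NE [P1→A gives 11>2]
(C,R): not NE [P2→Q gives 8>6]
(D,P): not NE [P1→B gives 9>4; P2→R gives 7>2]
(D,Q): not NE [P1→A gives 11>5; P2→R gives 7>6]
(D,R): NE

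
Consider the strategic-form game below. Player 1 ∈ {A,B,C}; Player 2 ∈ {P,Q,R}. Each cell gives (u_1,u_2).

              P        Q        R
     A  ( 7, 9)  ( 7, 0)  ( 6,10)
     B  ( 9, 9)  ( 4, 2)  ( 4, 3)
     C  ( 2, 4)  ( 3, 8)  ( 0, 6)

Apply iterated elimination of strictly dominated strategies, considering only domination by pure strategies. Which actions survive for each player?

P1 drop C (A beats it: P:7>2 Q:7>3 R:6>0)
P2 drop Q (P beats it: A:9>0 B:9>2)
P1→{A,B} P2→{P,R}

Survivors P1:{A,B} P2:{P,R}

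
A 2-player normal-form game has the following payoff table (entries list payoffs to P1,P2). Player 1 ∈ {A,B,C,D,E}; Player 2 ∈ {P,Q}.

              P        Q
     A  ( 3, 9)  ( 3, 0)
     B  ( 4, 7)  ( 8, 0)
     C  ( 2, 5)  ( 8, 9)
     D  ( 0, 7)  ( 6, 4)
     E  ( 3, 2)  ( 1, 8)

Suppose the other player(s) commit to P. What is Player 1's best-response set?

u_1(A vs P) = 3
u_1(B vs P) = 4
u_1(C vs P) = 2
u_1(D vs P) = 0
u_1(E vs P) = 3
max payoff 4 at {B}

BR_1 = {B}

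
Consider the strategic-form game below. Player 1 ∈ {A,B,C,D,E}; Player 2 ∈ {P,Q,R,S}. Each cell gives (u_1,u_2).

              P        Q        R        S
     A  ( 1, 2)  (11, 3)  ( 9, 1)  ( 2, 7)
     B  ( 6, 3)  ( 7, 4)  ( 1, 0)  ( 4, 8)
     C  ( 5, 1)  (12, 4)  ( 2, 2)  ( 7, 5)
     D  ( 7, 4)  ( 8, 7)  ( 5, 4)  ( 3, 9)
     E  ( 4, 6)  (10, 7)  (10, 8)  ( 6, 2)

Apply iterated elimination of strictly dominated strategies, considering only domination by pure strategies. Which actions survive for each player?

P2 drop P (Q beats it: A:3>2 B:4>3 C:4>1 D:7>4 E:7>6)
P1 drop B (C beats it: Q:12>7 R:2>1 S:7>4)
P1 drop D (E beats it: Q:10>8 R:10>5 S:6>3)
P1→{A,C,E} P2→{Q,R,S}

Survivors P1:{A,C,E} P2:{Q,R,S}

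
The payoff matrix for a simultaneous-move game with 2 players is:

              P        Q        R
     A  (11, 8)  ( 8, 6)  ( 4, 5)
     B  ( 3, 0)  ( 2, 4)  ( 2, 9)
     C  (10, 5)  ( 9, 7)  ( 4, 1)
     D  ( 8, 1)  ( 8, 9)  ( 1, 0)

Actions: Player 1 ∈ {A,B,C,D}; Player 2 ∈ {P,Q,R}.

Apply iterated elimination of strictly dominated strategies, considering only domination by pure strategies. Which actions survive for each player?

P1 drop B (A beats it: P:11>3 Q:8>2 R:4>2)
P1 drop D (C beats it: P:10>8 Q:9>8 R:4>1)
P2 drop R (P beats it: A:8>5 C:5>1)
P1→{A,C} P2→{P,Q}

Survivors P1:{A,C} P2:{P,Q}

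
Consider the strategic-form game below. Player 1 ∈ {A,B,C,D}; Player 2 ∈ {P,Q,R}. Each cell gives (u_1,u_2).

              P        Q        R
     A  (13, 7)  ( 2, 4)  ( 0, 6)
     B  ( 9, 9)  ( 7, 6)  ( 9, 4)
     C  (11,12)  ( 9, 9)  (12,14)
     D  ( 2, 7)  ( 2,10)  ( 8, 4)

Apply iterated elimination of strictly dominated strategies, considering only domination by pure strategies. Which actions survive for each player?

P1 drop B (C beats it: P:11>9 Q:9>7 R:12>9)
P1 drop D (C beats it: P:11>2 Q:9>2 R:12>8)
P2 drop Q (P beats it: A:7>4 C:12>9)
P1→{A,C} P2→{P,R}

Survivors P1:{A,C} P2:{P,R}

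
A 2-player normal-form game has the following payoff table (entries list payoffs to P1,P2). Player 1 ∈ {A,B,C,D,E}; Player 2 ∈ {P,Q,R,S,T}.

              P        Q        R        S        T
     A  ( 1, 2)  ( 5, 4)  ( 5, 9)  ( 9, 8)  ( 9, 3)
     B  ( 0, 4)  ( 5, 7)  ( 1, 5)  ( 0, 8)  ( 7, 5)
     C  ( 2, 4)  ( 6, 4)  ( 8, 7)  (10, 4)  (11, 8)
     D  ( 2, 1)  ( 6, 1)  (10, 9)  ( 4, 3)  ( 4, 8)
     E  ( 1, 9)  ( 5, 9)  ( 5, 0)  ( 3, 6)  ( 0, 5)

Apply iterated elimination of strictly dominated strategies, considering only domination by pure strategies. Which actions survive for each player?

IESDS → P1:{C,D} P2:{R,T}

P1 drop A (C beats it: P:2>1 Q:6>5 R:8>5 S:10>9 T:11>9)
P1 drop B (C beats it: P:2>0 Q:6>5 R:8>1 S:10>0 T:11>7)
P1 drop E (C beats it: P:2>1 Q:6>5 R:8>5 S:10>3 T:11>0)
P2 drop P (R beats it: C:7>4 D:9>1)
P2 drop Q (R beats it: C:7>4 D:9>1)
P2 drop S (R beats it: C:7>4 D:9>3)
P1→{C,D} P2→{R,T}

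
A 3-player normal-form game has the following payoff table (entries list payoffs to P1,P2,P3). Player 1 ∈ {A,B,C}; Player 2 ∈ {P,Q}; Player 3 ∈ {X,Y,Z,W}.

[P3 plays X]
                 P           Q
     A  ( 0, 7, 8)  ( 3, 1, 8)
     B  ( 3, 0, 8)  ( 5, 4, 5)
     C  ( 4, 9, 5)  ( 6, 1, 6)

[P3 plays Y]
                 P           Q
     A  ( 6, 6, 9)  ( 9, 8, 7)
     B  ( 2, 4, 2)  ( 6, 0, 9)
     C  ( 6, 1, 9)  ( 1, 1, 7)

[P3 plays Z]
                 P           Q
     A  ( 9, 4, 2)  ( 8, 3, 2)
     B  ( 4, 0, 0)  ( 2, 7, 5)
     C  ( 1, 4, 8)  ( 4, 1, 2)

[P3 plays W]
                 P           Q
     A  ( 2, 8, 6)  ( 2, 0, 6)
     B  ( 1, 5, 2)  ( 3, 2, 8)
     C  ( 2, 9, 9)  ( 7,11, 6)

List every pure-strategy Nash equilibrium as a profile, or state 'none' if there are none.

(A,P,X): not NE [P1→C gives 4>0; P3→Y gives 9>8]
(A,P,Y): not NE [P2→Q gives 8>6]
(A,P,Z): not NE [P3→Y gives 9>2]
(A,P,W): not NE [P3→Y gives 9>6]
(A,Q,X): not NE [P1→C gives 6>3; P2→P gives 7>1]
(A,Q,Y): not NE [P3→X gives 8>7]
(A,Q,Z): not NE [P2→P gives 4>3; P3→X gives 8>2]
(A,Q,W): not NE [P1→C gives 7>2; P2→P gives 8>0; P3→X gives 8>6]
(B,P,X): not NE [P1→C gives 4>3; P2→Q gives 4>0]
(B,P,Y): not NE [P1→C gives 6>2; P3→X gives 8>2]
(B,P,Z): not NE [P1→A gives 9>4; P2→Q gives 7>0; P3→X gives 8>0]
(B,P,W): not NE [P1→C gives 2>1; P3→X gives 8>2]
(B,Q,X): not NE [P1→C gives 6>5; P3→Y gives 9>5]
(B,Q,Y): not NE [P1→A gives 9>6; P2→P gives 4>0]
(B,Q,Z): not NE [P1→A gives 8>2; P3→Y gives 9>5]
(B,Q,W): not NE [P1→C gives 7>3; P2→P gives 5>2; P3→Y gives 9>8]
(C,P,X): not NE [P3→W gives 9>5]
(C,P,Y): NE
(C,P,Z): not NE [P1→A gives 9>1; P3→W gives 9>8]
(C,P,W): not NE [P2→Q gives 11>9]
(C,Q,X): not NE [P2→P gives 9>1; P3→Y gives 7>6]
(C,Q,Y): not NE [P1→A gives 9>1]
(C,Q,Z): not NE [P1→A gives 8>4; P2→P gives 4>1; P3→Y gives 7>2]
(C,Q,W): not NE [P3→Y gives 7>6]

NE set: (C,P,Y)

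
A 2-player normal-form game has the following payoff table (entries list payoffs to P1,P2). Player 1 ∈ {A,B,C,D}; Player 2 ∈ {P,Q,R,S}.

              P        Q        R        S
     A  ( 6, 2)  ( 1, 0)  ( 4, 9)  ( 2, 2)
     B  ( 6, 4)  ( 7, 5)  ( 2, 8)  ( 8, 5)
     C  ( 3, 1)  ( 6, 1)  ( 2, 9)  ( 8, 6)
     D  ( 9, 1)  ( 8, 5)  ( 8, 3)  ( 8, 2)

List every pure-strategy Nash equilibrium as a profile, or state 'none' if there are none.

(A,P): not NE [P1→D gives 9>6; P2→R gives 9>2]
(A,Q): not NE [P1→D gives 8>1; P2→R gives 9>0]
(A,R): not NE [P1→D gives 8>4]
(A,S): not NE [P1→D gives 8>2; P2→R gives 9>2]
(B,P): not NE [P1→D gives 9>6; P2→R gives 8>4]
(B,Q): not NE [P1→D gives 8>7; P2→R gives 8>5]
(B,R): not NE [P1→D gives 8>2]
(B,S): not NE [P2→R gives 8>5]
(C,P): not NE [P1→D gives 9>3; P2→R gives 9>1]
(C,Q): not NE [P1→D gives 8>6; P2→R gives 9>1]
(C,R): not NE [P1→D gives 8>2]
(C,S): not NE [P2→R gives 9>6]
(D,P): not NE [P2→Q gives 5>1]
(D,Q): NE
(D,R): not NE [P2→Q gives 5>3]
(D,S): not NE [P2→Q gives 5>2]

Nash profiles: (D,Q)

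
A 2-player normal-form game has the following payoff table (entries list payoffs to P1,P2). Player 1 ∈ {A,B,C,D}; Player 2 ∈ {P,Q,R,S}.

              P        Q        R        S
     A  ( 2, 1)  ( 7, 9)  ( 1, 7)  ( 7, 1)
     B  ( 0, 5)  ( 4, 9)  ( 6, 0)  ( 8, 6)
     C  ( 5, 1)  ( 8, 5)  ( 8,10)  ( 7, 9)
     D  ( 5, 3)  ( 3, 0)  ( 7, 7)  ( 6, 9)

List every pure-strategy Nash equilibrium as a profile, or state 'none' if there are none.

PSNE = {(C,R)}

(A,P): not NE [P1→D gives 5>2; P2→Q gives 9>1]
(A,Q): not NE [P1→C gives 8>7]
(A,R): not NE [P1→C gives 8>1; P2→Q gives 9>7]
(A,S): not NE [P1→B gives 8>7; P2→Q gives 9>1]
(B,P): not NE [P1→D gives 5>0; P2→Q gives 9>5]
(B,Q): not NE [P1→C gives 8>4]
(B,R): not NE [P1→C gives 8>6; P2→Q gives 9>0]
(B,S): not NE [P2→Q gives 9>6]
(C,P): not NE [P2→R gives 10>1]
(C,Q): not NE [P2→R gives 10>5]
(C,R): NE
(C,S): not NE [P1→B gives 8>7; P2→R gives 10>9]
(D,P): not NE [P2→S gives 9>3]
(D,Q): not NE [P1→C gives 8>3; P2→S gives 9>0]
(D,R): not NE [P1→C gives 8>7; P2→S gives 9>7]
(D,S): not NE [P1→B gives 8>6]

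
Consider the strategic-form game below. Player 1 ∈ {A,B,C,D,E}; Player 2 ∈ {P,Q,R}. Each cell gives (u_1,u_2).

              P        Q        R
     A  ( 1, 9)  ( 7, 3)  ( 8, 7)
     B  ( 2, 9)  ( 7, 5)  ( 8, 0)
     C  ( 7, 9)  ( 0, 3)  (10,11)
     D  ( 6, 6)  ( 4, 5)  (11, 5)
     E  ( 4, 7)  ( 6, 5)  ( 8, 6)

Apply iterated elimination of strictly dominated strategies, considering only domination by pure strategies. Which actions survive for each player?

P2 drop Q (P beats it: A:9>3 B:9>5 C:9>3 D:6>5 E:7>5)
P1 drop A (C beats it: P:7>1 R:10>8)
P1 drop B (C beats it: P:7>2 R:10>8)
P1 drop E (C beats it: P:7>4 R:10>8)
P1→{C,D} P2→{P,R}

Remaining: P1:{C,D} P2:{P,R}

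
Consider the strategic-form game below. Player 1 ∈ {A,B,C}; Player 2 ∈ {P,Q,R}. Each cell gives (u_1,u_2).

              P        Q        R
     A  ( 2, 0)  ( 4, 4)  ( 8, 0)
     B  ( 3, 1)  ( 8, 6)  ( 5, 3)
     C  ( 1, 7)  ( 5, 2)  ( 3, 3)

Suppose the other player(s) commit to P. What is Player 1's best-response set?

BR_1 = {B}

u_1(A vs P) = 2
u_1(B vs P) = 3
u_1(C vs P) = 1
max payoff 3 at {B}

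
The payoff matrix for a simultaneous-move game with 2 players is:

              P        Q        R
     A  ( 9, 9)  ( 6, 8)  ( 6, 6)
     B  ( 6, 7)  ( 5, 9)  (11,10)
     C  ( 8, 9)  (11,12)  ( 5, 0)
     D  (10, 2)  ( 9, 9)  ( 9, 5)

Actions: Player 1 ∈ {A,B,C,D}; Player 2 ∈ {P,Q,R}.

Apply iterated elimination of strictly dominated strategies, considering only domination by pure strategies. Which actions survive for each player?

Survivors P1:{B,C,D} P2:{Q,R}

P1 drop A (D beats it: P:10>9 Q:9>6 R:9>6)
P2 drop P (Q beats it: B:9>7 C:12>9 D:9>2)
P1→{B,C,D} P2→{Q,R}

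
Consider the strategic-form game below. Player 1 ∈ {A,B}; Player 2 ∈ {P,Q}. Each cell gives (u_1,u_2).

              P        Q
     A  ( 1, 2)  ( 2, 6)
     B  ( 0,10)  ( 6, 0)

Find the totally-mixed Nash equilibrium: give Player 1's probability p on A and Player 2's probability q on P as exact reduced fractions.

(p,q) = (5/7, 4/5)

P1 indiff ⇒ q·1+(1-q)·2 = q·0+(1-q)·6 ⇒ q(1) = (1-q)(4) ⇒ q = 4/5
P2 indiff ⇒ p·2+(1-p)·10 = p·6+(1-p)·0 ⇒ p(-4) = (1-p)(-10) ⇒ p = 5/7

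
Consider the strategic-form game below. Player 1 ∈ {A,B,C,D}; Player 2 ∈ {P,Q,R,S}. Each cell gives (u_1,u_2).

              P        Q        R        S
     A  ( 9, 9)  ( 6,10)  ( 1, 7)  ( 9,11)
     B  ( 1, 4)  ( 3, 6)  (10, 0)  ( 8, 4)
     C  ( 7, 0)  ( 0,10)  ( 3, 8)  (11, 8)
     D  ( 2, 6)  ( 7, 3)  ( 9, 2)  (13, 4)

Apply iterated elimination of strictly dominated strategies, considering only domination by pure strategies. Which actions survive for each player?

P2 drop R (Q beats it: A:10>7 B:6>0 C:10>8 D:3>2)
P1 drop B (A beats it: P:9>1 Q:6>3 S:9>8)
P1→{A,C,D} P2→{P,Q,S}

Survivors P1:{A,C,D} P2:{P,Q,S}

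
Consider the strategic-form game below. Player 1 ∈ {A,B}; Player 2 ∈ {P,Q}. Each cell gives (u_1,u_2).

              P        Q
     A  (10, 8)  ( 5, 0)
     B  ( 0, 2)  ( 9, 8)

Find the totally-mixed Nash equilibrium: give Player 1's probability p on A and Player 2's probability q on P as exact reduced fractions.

p=3/7, q=2/7

P1 indiff ⇒ q·10+(1-q)·5 = q·0+(1-q)·9 ⇒ q(10) = (1-q)(4) ⇒ q = 2/7
P2 indiff ⇒ p·8+(1-p)·2 = p·0+(1-p)·8 ⇒ p(8) = (1-p)(6) ⇒ p = 3/7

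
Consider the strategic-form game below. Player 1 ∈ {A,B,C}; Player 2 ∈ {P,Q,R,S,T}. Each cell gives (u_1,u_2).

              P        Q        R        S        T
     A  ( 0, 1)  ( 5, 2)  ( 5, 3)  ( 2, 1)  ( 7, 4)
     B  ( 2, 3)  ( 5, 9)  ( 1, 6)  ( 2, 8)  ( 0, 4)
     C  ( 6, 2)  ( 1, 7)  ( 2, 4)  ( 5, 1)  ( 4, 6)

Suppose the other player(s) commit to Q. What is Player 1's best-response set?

argmax u_1 = {A,B}

u_1(A vs Q) = 5
u_1(B vs Q) = 5
u_1(C vs Q) = 1
max payoff 5 at {A,B}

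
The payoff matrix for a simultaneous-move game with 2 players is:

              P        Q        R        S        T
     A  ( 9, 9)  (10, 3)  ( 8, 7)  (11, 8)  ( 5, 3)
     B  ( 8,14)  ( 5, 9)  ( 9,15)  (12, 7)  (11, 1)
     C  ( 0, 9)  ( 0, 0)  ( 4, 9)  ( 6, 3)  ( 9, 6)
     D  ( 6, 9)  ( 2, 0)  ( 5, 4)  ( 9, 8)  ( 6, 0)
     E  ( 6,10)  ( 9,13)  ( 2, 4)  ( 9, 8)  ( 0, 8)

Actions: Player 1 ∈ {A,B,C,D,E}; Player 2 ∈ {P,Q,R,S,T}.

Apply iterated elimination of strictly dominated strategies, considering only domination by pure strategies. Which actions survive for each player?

P1 drop C (B beats it: P:8>0 Q:5>0 R:9>4 S:12>6 T:11>9)
P1 drop D (B beats it: P:8>6 Q:5>2 R:9>5 S:12>9 T:11>6)
P1 drop E (A beats it: P:9>6 Q:10>9 R:8>2 S:11>9 T:5>0)
P2 drop Q (P beats it: A:9>3 B:14>9)
P2 drop S (P beats it: A:9>8 B:14>7)
P2 drop T (P beats it: A:9>3 B:14>1)
P1→{A,B} P2→{P,R}

Remaining: P1:{A,B} P2:{P,R}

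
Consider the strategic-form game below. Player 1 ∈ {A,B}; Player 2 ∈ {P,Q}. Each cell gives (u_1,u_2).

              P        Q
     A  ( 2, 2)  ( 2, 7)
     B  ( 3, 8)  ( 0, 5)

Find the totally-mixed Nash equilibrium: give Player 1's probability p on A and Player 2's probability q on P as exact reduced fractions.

P1 indiff ⇒ q·2+(1-q)·2 = q·3+(1-q)·0 ⇒ q(-1) = (1-q)(-2) ⇒ q = 2/3
P2 indiff ⇒ p·2+(1-p)·8 = p·7+(1-p)·5 ⇒ p(-5) = (1-p)(-3) ⇒ p = 3/8

p=3/8, q=2/3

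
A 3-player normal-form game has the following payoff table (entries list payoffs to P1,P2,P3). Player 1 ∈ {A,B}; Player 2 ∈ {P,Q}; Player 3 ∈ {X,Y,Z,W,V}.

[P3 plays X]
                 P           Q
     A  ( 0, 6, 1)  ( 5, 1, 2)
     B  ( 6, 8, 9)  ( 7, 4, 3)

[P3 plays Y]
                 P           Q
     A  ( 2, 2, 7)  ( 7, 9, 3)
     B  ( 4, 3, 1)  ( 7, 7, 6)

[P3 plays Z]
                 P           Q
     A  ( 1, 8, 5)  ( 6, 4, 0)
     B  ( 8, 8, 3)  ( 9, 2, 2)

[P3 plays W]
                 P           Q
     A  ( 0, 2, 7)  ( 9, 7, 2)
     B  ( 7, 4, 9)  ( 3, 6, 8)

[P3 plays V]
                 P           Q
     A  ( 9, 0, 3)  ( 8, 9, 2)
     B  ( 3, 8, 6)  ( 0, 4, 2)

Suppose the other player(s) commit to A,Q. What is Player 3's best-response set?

BR_3 = {Y}

u_3(X vs A,Q) = 2
u_3(Y vs A,Q) = 3
u_3(Z vs A,Q) = 0
u_3(W vs A,Q) = 2
u_3(V vs A,Q) = 2
max payoff 3 at {Y}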